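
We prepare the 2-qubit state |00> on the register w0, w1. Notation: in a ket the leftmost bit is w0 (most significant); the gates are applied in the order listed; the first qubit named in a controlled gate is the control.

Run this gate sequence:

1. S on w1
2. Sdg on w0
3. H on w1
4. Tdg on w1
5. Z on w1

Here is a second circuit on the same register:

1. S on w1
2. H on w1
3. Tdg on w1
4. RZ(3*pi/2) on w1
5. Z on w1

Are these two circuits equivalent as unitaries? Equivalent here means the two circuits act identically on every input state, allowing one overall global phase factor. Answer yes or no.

No, they are not equivalent — no single phase factor reconciles the two unitaries.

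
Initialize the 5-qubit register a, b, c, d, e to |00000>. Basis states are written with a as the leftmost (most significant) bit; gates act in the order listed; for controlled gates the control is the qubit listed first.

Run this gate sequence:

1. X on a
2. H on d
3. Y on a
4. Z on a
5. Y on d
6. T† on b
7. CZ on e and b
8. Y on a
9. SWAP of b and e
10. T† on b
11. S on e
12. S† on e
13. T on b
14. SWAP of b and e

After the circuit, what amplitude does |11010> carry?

The amplitude on |11010> is 0. Key observation: the block from step 9 through step 14 cancels to the identity and can be dropped.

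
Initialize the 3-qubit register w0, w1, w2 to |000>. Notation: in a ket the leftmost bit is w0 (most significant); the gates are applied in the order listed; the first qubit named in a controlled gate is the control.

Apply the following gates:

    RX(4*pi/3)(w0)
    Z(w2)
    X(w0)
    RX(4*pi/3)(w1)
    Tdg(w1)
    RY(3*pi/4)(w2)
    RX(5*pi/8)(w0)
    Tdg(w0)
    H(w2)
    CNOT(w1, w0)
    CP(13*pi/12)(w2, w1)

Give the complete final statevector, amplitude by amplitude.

The resulting statevector has amplitude -sqrt(2)*I*sqrt(sqrt(2)/4 + 1/2)*sin(5*pi/16)/8 - sqrt(2)*I*sqrt(1/2 - sqrt(2)/4)*sin(5*pi/16)/8 + sqrt(6)*I*sqrt(1/2 - sqrt(2)/4)*cos(5*pi/16)/8 + sqrt(6)*I*sqrt(sqrt(2)/4 + 1/2)*cos(5*pi/16)/8 on |000>, -sqrt(6)*I*sqrt(sqrt(2)/4 + 1/2)*cos(5*pi/16)/8 - sqrt(2)*I*sqrt(1/2 - sqrt(2)/4)*sin(5*pi/16)/8 + sqrt(6)*I*sqrt(1/2 - sqrt(2)/4)*cos(5*pi/16)/8 + sqrt(2)*I*sqrt(sqrt(2)/4 + 1/2)*sin(5*pi/16)/8 on |001>, sqrt(6)*sqrt(1/2 - sqrt(2)/4)*cos(5*pi/16)/8 + sqrt(6)*sqrt(sqrt(2)/4 + 1/2)*cos(5*pi/16)/8 + 3*sqrt(2)*sqrt(1/2 - sqrt(2)/4)*sin(5*pi/16)/8 + 3*sqrt(2)*sqrt(sqrt(2)/4 + 1/2)*sin(5*pi/16)/8 on |010>, 3*sqrt(2)*sqrt(1/2 - sqrt(2)/4)*exp(-11*I*pi/12)*sin(5*pi/16)/8 + sqrt(6)*sqrt(1/2 - sqrt(2)/4)*exp(-11*I*pi/12)*cos(5*pi/16)/8 - sqrt(6)*sqrt(sqrt(2)/4 + 1/2)*exp(-11*I*pi/12)*cos(5*pi/16)/8 - 3*sqrt(2)*sqrt(sqrt(2)/4 + 1/2)*exp(-11*I*pi/12)*sin(5*pi/16)/8 on |011>, sqrt(6)*sqrt(sqrt(2)/4 + 1/2)*exp(-I*pi/4)*sin(5*pi/16)/8 + sqrt(6)*sqrt(1/2 - sqrt(2)/4)*exp(-I*pi/4)*sin(5*pi/16)/8 + sqrt(2)*sqrt(sqrt(2)/4 + 1/2)*exp(-I*pi/4)*cos(5*pi/16)/8 + sqrt(2)*sqrt(1/2 - sqrt(2)/4)*exp(-I*pi/4)*cos(5*pi/16)/8 on |100>, sqrt(6)*sqrt(1/2 - sqrt(2)/4)*exp(-I*pi/4)*sin(5*pi/16)/8 + sqrt(2)*sqrt(1/2 - sqrt(2)/4)*exp(-I*pi/4)*cos(5*pi/16)/8 - sqrt(2)*sqrt(sqrt(2)/4 + 1/2)*exp(-I*pi/4)*cos(5*pi/16)/8 - sqrt(6)*sqrt(sqrt(2)/4 + 1/2)*exp(-I*pi/4)*sin(5*pi/16)/8 on |101>, sqrt(6)*sqrt(sqrt(2)/4 + 1/2)*exp(-I*pi/4)*sin(5*pi/16)/8 + sqrt(6)*sqrt(1/2 - sqrt(2)/4)*exp(-I*pi/4)*sin(5*pi/16)/8 - 3*sqrt(2)*sqrt(1/2 - sqrt(2)/4)*exp(-I*pi/4)*cos(5*pi/16)/8 - 3*sqrt(2)*sqrt(sqrt(2)/4 + 1/2)*exp(-I*pi/4)*cos(5*pi/16)/8 on |110>, -sqrt(6)*sqrt(sqrt(2)/4 + 1/2)*exp(5*I*pi/6)*sin(5*pi/16)/8 - 3*sqrt(2)*sqrt(1/2 - sqrt(2)/4)*exp(5*I*pi/6)*cos(5*pi/16)/8 + sqrt(6)*sqrt(1/2 - sqrt(2)/4)*exp(5*I*pi/6)*sin(5*pi/16)/8 + 3*sqrt(2)*sqrt(sqrt(2)/4 + 1/2)*exp(5*I*pi/6)*cos(5*pi/16)/8 on |111>.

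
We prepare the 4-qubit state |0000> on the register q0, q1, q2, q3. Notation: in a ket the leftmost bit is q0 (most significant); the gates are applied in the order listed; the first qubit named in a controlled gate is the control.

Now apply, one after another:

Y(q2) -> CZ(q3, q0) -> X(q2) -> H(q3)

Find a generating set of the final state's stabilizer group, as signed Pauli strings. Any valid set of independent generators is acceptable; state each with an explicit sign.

The final state is stabilized by the group generated by +IIIX, +ZIII, +IZII, +IIZI; other independent generating sets are equally valid.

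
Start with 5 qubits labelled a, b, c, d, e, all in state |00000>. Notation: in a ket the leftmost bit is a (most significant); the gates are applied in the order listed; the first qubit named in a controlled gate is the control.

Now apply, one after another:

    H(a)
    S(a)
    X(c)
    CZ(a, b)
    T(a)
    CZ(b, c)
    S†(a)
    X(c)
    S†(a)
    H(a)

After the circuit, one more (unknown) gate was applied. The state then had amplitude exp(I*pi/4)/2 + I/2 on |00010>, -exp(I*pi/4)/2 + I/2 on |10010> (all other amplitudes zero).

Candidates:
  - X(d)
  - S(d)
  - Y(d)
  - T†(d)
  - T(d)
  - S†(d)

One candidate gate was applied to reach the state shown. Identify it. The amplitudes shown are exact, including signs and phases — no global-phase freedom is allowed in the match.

It was Y(d) that produced the state shown.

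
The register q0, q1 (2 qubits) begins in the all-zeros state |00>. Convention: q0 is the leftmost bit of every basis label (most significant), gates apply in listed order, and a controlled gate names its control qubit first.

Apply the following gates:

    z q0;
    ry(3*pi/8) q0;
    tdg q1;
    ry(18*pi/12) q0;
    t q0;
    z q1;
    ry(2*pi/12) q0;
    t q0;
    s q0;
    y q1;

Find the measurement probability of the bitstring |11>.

The probability of measuring |11> is -sqrt(3*sqrt(2) + 6)/8 - sqrt(4 - 2*sqrt(2))/16 + 1/2.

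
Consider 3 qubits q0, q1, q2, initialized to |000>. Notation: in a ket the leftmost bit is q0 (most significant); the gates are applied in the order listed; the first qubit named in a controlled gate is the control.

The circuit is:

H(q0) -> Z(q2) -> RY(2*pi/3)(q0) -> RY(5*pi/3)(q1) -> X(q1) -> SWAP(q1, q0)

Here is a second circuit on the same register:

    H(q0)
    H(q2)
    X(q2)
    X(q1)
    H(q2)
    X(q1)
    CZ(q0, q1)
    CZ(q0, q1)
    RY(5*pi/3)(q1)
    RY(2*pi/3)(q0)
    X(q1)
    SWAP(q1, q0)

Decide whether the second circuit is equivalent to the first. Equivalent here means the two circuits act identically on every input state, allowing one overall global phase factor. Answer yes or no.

Yes — the two circuits implement the same unitary up to a global phase.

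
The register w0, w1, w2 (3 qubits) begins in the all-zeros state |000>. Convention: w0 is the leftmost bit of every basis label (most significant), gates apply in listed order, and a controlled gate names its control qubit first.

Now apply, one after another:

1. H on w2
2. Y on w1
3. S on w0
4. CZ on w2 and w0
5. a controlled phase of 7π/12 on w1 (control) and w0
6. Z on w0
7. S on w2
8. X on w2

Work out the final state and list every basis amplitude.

The resulting statevector has amplitude -sqrt(2)/2 on |010>, sqrt(2)*I/2 on |011>, and 0 on every other basis state.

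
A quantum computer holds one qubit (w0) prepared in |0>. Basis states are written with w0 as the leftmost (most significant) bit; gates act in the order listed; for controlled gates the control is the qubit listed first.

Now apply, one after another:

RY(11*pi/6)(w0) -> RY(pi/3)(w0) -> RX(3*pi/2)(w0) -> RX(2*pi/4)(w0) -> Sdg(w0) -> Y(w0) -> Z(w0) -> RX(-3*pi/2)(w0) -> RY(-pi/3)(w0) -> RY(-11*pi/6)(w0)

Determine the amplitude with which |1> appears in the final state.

The final state's coefficient on |1> equals (1 - I)*(-sqrt(6)*I + sqrt(2)*(2 + I))/8.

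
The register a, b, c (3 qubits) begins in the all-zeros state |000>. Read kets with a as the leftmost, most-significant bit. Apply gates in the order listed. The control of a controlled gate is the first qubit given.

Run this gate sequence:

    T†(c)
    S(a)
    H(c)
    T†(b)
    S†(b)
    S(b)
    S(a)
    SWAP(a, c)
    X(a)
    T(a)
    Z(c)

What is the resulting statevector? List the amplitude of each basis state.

The final amplitudes are sqrt(2)/2 on |000>, sqrt(2)*exp(I*pi/4)/2 on |100>, and 0 on every other basis state.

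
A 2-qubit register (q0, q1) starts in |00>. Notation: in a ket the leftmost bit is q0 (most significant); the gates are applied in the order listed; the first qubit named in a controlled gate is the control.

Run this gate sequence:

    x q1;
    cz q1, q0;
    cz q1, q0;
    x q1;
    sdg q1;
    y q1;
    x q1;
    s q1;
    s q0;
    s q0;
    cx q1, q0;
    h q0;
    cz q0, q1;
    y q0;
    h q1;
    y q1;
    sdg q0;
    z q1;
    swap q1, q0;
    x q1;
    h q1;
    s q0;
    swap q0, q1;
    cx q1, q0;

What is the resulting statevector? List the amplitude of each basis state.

The final amplitudes are sqrt(2)*(1 - I)/4 on |00>, sqrt(2)*(-1 + I)/4 on |01>, sqrt(2)*(1 + I)/4 on |10>, sqrt(2)*(1 + I)/4 on |11>.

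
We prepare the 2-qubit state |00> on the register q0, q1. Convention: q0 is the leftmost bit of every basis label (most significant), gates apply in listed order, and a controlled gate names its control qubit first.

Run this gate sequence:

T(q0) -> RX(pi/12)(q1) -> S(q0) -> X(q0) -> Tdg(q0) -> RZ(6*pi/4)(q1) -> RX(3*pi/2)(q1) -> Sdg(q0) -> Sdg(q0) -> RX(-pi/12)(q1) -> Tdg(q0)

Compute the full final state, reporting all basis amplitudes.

After the circuit, the state carries amplitude 0 on |00>, 0 on |01>, (1 + sqrt(2) - sqrt(2)*I + I)*exp(3*I*pi/4)/4 on |10>, (-sqrt(3) + sqrt(2) + sqrt(2)*I + sqrt(3)*I)*exp(3*I*pi/4)/4 on |11>.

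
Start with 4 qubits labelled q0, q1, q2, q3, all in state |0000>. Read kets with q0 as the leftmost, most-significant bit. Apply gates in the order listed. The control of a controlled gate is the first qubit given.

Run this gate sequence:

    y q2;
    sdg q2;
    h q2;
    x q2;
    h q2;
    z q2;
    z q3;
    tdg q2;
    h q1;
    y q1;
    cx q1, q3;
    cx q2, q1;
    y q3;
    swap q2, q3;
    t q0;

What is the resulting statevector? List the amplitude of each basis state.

The resulting statevector has amplitude -sqrt(2)*exp(3*I*pi/4)/2 on |0001>, -sqrt(2)*exp(3*I*pi/4)/2 on |0111>, and 0 on every other basis state.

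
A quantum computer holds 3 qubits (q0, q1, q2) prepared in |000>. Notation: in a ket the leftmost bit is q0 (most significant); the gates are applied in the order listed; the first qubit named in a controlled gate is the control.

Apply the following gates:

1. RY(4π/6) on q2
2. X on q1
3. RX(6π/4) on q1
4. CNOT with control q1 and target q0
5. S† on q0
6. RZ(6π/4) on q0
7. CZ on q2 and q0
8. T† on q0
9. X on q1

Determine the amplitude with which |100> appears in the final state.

|100> carries amplitude -sqrt(2)/4 in the final state.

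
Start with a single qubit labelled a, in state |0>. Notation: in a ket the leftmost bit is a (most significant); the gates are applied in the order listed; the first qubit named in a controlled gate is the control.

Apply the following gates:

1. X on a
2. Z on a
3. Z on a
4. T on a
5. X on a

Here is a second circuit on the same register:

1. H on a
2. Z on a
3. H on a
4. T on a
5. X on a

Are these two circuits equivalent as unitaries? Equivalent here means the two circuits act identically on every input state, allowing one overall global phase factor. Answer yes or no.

Yes — the two circuits implement the same unitary up to a global phase.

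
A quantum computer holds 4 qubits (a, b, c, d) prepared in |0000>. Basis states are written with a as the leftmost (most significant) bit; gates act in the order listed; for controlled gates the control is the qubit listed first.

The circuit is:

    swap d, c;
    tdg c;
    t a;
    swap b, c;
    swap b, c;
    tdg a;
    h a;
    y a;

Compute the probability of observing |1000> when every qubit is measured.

Outcome |1000> occurs with probability 1/2.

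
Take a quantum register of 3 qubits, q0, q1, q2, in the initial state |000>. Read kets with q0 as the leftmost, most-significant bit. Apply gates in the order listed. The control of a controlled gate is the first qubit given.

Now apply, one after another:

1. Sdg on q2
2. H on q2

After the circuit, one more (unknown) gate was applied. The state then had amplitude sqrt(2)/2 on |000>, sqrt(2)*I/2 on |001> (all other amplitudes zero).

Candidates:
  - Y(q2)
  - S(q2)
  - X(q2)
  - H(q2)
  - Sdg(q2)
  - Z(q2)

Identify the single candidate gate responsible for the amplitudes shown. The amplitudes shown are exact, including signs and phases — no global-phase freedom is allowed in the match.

The unique candidate consistent with the amplitudes is S(q2).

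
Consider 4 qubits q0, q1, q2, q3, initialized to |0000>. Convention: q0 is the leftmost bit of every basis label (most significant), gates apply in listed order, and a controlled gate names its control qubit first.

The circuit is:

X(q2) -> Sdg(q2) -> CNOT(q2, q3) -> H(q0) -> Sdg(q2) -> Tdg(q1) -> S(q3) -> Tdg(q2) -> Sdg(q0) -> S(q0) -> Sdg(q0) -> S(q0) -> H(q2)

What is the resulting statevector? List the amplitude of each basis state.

After the circuit, the state carries amplitude -exp(I*pi/4)/2 on |0001>, exp(I*pi/4)/2 on |0011>, -exp(I*pi/4)/2 on |1001>, exp(I*pi/4)/2 on |1011>, and 0 on every other basis state. Key observation: the block from step 9 through step 12 cancels to the identity and can be dropped.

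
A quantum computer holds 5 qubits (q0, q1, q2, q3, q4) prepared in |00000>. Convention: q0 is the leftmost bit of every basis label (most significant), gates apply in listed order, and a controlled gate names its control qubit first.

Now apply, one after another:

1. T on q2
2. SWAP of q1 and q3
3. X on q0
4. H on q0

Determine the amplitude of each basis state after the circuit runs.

The resulting statevector has amplitude sqrt(2)/2 on |00000>, -sqrt(2)/2 on |10000>, and 0 on every other basis state.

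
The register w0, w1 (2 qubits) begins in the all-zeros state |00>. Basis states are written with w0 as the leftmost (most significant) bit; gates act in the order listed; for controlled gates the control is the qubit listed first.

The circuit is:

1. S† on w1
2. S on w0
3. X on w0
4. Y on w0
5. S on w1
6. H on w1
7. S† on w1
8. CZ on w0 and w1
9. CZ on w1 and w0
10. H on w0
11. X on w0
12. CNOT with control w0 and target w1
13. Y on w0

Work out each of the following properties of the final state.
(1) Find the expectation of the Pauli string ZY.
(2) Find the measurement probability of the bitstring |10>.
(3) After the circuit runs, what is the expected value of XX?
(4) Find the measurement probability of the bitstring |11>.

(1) The observable ZY averages to 1.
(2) A full measurement returns |10> with probability 1/4.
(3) The expectation value of XX is -1.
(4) Outcome |11> occurs with probability 1/4.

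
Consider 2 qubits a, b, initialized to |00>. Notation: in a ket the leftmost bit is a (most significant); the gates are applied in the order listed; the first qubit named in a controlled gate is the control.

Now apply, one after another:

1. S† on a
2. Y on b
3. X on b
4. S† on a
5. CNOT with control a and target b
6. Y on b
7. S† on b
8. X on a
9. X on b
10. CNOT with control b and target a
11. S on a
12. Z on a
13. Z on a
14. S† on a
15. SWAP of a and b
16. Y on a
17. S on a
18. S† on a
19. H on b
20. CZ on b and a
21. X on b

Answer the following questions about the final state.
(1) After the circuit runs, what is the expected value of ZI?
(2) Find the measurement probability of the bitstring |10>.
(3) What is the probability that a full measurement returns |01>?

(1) In the final state, ZI has expectation -1.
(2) Outcome |10> occurs with probability 1/2.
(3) The probability of measuring |01> is 0.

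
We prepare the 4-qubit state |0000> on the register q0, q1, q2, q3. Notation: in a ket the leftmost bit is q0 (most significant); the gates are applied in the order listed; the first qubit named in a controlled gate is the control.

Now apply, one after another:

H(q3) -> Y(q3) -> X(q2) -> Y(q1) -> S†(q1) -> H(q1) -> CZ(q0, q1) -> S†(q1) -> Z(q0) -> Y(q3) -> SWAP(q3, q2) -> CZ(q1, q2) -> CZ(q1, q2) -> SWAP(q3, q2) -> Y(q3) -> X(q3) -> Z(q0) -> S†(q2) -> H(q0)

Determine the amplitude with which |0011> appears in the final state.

The final state's coefficient on |0011> equals -sqrt(2)/4. Key observation: the block from step 10 through step 15 cancels to the identity and can be dropped.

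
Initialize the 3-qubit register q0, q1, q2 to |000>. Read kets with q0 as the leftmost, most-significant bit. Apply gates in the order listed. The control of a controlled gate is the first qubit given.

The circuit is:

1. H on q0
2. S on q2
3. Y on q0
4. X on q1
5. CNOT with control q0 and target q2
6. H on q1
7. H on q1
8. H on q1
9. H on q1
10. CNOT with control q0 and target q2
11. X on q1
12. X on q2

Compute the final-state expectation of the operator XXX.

The observable XXX averages to 0. Key observation: the block from step 4 through step 11 cancels to the identity and can be dropped.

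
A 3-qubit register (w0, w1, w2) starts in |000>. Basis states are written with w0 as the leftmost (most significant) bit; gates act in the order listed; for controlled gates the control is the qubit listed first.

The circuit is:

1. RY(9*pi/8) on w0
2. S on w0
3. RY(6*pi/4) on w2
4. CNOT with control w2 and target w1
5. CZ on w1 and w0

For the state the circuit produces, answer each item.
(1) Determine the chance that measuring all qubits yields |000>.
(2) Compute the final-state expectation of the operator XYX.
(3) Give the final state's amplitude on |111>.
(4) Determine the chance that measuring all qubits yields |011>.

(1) A full measurement returns |000> with probability 1/4 - sqrt(sqrt(2) + 2)/8.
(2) In the final state, XYX has expectation -sqrt(2 - sqrt(2))/2.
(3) The final state's coefficient on |111> equals -sqrt(2)*I*cos(pi/16)/2.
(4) The probability of measuring |011> is 1/4 - sqrt(sqrt(2) + 2)/8.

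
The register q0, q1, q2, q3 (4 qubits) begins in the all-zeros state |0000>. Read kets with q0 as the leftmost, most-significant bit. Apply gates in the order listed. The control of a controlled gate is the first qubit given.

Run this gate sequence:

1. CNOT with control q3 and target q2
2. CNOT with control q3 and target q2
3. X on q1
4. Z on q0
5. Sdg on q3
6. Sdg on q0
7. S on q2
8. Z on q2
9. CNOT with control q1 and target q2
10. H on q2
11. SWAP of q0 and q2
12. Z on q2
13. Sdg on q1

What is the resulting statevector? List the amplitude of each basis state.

The resulting statevector has amplitude -sqrt(2)*I/2 on |0100>, sqrt(2)*I/2 on |1100>, and 0 on every other basis state. Key observation: steps 1-2 multiply out to the identity, so the circuit reduces to the remaining gates.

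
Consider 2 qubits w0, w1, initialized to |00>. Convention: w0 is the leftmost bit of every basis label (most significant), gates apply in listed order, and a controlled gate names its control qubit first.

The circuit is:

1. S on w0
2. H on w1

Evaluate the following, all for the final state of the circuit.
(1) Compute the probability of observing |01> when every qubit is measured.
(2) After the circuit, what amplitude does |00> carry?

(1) Outcome |01> occurs with probability 1/2.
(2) |00> carries amplitude sqrt(2)/2 in the final state.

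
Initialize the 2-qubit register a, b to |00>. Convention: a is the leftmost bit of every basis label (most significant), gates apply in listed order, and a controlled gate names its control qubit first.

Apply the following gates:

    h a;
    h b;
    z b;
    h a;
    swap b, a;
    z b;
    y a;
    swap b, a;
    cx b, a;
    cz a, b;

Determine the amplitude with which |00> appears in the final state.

|00> carries amplitude sqrt(2)*I/2 in the final state.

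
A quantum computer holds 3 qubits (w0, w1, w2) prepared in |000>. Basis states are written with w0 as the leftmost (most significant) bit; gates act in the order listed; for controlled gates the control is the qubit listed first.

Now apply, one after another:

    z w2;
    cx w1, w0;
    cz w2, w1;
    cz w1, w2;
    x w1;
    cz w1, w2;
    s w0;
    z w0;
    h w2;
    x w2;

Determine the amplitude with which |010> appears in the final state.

The final state's coefficient on |010> equals sqrt(2)/2.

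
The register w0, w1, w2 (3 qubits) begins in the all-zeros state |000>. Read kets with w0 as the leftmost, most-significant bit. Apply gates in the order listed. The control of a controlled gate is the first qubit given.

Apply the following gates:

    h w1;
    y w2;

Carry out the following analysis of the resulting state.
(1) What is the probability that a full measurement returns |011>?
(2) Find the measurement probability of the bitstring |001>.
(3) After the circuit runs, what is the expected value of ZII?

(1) A full measurement returns |011> with probability 1/2.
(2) A full measurement returns |001> with probability 1/2.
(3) In the final state, ZII has expectation 1.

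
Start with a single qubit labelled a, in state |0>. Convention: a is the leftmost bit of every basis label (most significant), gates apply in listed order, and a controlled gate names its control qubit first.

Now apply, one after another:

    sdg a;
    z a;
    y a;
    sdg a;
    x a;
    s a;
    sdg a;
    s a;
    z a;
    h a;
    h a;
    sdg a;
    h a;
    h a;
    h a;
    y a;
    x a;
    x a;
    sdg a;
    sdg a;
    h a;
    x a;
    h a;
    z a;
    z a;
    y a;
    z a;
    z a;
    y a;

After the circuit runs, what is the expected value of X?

The observable X averages to -1. Key observation: the block from step 21 through step 24 cancels to the identity and can be dropped.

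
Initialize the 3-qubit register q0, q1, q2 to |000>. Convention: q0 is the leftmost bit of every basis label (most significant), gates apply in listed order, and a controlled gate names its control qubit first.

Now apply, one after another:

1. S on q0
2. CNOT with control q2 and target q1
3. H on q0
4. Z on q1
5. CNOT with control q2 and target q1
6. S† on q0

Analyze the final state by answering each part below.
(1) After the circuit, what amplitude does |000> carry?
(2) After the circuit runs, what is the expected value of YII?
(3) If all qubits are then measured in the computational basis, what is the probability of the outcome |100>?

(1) The amplitude on |000> is sqrt(2)/2.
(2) The expectation value of YII is -1.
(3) The probability of measuring |100> is 1/2.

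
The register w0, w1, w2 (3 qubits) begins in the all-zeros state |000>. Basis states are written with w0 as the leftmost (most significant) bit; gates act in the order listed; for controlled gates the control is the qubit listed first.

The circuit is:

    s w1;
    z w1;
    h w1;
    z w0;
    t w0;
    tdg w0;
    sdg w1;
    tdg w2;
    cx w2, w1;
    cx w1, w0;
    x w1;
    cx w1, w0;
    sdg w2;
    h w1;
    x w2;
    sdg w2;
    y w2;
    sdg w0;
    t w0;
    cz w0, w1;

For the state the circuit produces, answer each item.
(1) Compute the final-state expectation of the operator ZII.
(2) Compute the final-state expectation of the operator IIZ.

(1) The expectation value of ZII is -1.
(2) The expectation value of IIZ is 1.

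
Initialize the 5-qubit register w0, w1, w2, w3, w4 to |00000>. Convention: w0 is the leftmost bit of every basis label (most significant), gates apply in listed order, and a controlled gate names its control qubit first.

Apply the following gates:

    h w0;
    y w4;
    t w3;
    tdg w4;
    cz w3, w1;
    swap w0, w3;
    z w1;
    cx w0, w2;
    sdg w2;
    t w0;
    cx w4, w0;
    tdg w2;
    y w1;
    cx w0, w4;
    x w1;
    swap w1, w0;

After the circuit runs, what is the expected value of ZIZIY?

The expectation value of ZIZIY is 0.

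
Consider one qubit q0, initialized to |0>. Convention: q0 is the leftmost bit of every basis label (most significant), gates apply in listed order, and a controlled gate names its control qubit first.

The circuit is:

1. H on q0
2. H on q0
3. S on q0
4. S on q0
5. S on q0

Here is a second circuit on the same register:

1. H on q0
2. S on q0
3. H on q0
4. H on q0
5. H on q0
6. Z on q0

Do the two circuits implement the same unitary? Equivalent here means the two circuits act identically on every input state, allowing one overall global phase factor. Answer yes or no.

No, they are not equivalent — no single phase factor reconciles the two unitaries.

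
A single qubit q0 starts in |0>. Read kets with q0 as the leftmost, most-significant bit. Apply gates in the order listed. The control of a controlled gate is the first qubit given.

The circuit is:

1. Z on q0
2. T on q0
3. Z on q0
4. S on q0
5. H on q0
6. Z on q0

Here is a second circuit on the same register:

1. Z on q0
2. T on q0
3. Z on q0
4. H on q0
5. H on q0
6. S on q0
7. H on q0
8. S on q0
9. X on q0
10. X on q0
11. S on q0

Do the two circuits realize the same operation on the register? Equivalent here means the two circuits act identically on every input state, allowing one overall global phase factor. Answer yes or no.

Yes — the two circuits implement the same unitary up to a global phase.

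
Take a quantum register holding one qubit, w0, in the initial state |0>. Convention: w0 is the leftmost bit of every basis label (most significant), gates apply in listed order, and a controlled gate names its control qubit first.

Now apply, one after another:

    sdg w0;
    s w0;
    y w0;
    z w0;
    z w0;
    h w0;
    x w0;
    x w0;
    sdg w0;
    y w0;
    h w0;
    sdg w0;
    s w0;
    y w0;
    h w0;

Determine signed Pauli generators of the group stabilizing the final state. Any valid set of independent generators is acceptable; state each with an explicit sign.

The stabilizer group can be generated by +Y, among other valid generating sets.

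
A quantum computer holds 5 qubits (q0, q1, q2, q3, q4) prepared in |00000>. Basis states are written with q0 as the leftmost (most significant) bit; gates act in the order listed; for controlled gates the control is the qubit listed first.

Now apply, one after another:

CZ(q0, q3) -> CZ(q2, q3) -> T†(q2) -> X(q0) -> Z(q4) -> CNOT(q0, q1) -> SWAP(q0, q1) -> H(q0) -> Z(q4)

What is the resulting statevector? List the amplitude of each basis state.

After the circuit, the state carries amplitude sqrt(2)/2 on |01000>, -sqrt(2)/2 on |11000>, and 0 on every other basis state.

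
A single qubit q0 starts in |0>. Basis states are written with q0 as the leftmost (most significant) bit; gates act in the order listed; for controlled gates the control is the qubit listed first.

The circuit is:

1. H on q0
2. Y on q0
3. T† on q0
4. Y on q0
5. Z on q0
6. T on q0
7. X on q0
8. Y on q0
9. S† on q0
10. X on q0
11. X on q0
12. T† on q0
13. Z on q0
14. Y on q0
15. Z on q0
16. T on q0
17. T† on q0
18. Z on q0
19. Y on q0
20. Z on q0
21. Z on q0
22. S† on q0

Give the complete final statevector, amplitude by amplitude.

The final amplitudes are -sqrt(2)*exp(I*pi/4)/2 on |0>, -sqrt(2)*I/2 on |1>.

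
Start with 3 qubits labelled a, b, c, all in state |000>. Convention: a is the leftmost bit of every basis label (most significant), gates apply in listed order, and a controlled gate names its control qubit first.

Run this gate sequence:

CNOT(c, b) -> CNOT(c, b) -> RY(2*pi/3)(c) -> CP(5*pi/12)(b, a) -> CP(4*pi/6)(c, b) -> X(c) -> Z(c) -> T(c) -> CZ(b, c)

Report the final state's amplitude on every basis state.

The resulting statevector has amplitude sqrt(3)/2 on |000>, -exp(I*pi/4)/2 on |001>, and 0 on every other basis state. Key observation: gates 1-2 undo each other exactly, leaving only the rest of the circuit to track.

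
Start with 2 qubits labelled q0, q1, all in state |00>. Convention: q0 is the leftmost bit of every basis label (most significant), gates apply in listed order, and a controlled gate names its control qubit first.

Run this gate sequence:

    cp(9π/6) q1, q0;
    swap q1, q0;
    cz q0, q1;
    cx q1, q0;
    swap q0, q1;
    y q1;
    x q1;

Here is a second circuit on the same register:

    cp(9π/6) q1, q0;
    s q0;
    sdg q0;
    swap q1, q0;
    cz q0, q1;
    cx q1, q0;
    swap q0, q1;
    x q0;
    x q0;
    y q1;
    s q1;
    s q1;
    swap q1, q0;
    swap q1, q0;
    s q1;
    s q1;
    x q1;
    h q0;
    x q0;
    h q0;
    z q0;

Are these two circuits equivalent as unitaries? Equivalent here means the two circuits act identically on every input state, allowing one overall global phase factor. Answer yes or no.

Yes, they are equivalent — the unitaries differ by at most a global phase.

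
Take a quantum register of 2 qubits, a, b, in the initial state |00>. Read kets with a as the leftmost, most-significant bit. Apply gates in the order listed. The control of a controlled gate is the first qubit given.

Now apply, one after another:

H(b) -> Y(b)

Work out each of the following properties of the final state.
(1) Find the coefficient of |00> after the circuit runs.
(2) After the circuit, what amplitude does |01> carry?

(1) |00> carries amplitude -sqrt(2)*I/2 in the final state.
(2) The final state's coefficient on |01> equals sqrt(2)*I/2.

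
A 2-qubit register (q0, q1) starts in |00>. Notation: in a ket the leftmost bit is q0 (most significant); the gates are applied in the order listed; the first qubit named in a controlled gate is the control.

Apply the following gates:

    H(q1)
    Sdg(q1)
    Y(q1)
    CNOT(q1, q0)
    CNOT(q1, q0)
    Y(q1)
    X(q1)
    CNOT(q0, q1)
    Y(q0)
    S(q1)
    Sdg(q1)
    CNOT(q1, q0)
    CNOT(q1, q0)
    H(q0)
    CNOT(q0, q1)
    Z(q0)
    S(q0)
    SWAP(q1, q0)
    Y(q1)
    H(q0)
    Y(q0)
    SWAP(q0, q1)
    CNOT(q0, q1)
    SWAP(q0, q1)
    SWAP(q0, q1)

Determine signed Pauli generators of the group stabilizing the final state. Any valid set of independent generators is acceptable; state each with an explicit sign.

The stabilizer group can be generated by -XI, +IY, among other valid generating sets. Key observation: gates 4-5 undo each other exactly, leaving only the rest of the circuit to track.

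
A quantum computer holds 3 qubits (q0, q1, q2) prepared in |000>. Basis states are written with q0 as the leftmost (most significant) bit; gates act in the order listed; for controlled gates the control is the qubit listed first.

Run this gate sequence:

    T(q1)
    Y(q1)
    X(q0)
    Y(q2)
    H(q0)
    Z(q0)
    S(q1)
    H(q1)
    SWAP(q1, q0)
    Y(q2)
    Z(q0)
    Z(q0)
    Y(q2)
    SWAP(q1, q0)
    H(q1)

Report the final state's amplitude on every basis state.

After the circuit, the state carries amplitude -sqrt(2)*I/2 on |011>, -sqrt(2)*I/2 on |111>, and 0 on every other basis state.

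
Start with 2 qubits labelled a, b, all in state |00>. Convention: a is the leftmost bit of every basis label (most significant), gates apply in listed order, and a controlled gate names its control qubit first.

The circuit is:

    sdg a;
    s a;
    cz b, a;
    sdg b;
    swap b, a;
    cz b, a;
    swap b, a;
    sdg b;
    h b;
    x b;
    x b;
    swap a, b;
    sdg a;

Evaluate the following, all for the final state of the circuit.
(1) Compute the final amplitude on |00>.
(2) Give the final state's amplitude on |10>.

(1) |00> carries amplitude sqrt(2)/2 in the final state.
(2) The final state's coefficient on |10> equals -sqrt(2)*I/2.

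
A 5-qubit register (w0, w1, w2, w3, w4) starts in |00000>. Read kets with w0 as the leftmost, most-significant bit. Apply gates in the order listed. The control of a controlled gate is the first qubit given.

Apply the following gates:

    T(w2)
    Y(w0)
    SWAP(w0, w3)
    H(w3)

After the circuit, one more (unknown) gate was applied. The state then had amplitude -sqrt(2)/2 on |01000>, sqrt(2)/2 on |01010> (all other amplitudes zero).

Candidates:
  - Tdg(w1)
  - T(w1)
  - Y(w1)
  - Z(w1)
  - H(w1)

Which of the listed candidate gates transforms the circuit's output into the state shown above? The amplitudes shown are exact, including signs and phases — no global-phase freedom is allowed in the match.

It was Y(w1) that produced the state shown.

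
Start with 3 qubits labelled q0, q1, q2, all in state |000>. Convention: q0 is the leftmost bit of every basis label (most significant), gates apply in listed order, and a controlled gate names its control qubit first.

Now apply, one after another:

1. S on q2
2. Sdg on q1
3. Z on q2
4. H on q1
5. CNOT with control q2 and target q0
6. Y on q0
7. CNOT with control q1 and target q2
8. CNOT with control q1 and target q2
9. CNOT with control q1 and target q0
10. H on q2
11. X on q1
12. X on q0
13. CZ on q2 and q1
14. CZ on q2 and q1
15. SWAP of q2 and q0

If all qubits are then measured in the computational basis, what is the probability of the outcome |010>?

A full measurement returns |010> with probability 1/4.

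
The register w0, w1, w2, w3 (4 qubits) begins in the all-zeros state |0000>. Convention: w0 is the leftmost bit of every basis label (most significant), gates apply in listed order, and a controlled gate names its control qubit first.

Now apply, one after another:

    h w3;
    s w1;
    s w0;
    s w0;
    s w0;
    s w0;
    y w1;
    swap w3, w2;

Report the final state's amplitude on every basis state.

After the circuit, the state carries amplitude sqrt(2)*I/2 on |0100>, sqrt(2)*I/2 on |0110>, and 0 on every other basis state. Key observation: steps 3-6 multiply out to the identity, so the circuit reduces to the remaining gates.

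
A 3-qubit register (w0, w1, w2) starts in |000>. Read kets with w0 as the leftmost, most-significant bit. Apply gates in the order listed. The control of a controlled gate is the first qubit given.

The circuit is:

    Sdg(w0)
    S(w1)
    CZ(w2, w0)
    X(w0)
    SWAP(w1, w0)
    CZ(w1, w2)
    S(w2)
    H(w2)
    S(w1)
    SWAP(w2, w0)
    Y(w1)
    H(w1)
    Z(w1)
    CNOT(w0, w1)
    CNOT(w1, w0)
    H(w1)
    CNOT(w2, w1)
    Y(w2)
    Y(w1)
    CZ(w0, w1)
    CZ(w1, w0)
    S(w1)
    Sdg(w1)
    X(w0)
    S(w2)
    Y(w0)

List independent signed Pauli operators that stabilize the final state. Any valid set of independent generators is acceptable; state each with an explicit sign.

One valid set of independent stabilizer generators is +XII, -IZI, -IIZ (any independent generating set of the same group is equally correct).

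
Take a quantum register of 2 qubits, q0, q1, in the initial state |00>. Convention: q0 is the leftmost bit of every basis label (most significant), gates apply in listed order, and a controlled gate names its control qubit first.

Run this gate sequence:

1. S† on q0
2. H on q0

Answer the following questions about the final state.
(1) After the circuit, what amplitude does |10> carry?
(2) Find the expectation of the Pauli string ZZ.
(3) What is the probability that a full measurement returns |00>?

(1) The amplitude on |10> is sqrt(2)/2.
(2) The expectation value of ZZ is 0.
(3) The probability of measuring |00> is 1/2.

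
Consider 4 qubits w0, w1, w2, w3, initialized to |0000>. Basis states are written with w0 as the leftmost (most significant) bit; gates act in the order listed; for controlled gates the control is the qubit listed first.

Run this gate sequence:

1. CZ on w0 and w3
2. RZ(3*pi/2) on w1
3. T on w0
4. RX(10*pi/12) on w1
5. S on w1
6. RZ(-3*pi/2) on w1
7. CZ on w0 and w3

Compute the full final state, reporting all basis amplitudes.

After the circuit, the state carries amplitude -sqrt(2)/4 + sqrt(6)/4 on |0000>, I*(sqrt(2) + sqrt(6))/4 on |0100>, and 0 on every other basis state.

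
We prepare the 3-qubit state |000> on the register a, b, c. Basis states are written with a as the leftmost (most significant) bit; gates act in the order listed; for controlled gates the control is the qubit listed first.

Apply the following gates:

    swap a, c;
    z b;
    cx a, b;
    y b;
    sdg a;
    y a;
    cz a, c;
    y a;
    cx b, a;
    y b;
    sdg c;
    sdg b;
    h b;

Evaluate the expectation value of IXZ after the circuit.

The observable IXZ averages to 1.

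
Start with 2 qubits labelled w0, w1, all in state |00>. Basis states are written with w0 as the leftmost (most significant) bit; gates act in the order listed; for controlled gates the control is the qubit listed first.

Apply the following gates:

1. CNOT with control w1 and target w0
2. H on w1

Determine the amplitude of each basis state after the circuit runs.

After the circuit, the state carries amplitude sqrt(2)/2 on |00>, sqrt(2)/2 on |01>, 0 on |10>, 0 on |11>.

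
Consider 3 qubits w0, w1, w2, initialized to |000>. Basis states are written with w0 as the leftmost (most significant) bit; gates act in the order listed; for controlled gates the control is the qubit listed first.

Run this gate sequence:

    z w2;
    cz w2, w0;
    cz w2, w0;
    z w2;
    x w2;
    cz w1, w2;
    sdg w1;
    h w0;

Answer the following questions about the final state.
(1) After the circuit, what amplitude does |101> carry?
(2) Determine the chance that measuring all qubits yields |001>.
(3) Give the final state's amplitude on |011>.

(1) The final state's coefficient on |101> equals sqrt(2)/2.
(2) The probability of measuring |001> is 1/2.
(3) The final state's coefficient on |011> equals 0.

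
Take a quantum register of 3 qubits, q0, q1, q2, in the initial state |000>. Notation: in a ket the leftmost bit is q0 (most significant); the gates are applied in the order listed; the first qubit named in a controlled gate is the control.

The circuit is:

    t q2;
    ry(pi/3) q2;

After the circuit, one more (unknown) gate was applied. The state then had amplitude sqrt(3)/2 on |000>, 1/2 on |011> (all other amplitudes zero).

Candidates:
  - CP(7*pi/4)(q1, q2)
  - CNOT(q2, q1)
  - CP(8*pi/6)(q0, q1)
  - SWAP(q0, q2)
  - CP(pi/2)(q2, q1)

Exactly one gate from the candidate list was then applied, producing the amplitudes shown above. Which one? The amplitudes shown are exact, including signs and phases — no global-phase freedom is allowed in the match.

It was CNOT(q2, q1) that produced the state shown.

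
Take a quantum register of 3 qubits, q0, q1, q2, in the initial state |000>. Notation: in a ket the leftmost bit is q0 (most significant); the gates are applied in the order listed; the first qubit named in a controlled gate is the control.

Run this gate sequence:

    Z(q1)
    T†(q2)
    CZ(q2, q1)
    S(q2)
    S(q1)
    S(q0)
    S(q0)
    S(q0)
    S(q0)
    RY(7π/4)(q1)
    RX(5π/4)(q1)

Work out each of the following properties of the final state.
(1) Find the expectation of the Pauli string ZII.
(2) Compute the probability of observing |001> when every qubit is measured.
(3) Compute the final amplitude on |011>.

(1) In the final state, ZII has expectation 1.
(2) A full measurement returns |001> with probability 0.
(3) The amplitude on |011> is 0.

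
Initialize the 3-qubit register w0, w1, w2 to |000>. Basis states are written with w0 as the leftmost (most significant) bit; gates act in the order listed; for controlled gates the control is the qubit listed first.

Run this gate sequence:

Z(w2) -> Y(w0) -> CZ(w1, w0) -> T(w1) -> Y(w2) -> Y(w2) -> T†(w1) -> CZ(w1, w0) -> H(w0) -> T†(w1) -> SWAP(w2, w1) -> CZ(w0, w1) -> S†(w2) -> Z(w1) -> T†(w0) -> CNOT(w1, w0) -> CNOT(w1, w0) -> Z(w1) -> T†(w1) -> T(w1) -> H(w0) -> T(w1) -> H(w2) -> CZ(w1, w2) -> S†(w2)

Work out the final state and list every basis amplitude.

The resulting statevector has amplitude sqrt(2)*(-exp(I*pi/4) + I)/4 on |000>, sqrt(2)*(1 + exp(3*I*pi/4))/4 on |001>, 0 on |010>, 0 on |011>, sqrt(2)*(exp(I*pi/4) + I)/4 on |100>, sqrt(2)*(1 - exp(3*I*pi/4))/4 on |101>, 0 on |110>, 0 on |111>.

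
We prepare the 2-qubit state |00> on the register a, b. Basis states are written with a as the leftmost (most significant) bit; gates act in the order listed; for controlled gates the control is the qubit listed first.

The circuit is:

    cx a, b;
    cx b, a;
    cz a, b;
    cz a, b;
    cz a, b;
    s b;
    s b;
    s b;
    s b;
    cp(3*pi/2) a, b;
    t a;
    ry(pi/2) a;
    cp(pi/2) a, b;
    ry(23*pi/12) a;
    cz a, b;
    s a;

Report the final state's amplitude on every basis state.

The final amplitudes are -sqrt(6*sqrt(2) + 12)/8 - sqrt(2*sqrt(2) + 4)/8 - sqrt(4 - 2*sqrt(2))/8 + sqrt(12 - 6*sqrt(2))/8 on |00>, 0 on |01>, I*(-sqrt(6*sqrt(2) + 12)/8 - sqrt(12 - 6*sqrt(2))/8 - sqrt(4 - 2*sqrt(2))/8 + sqrt(2*sqrt(2) + 4)/8) on |10>, 0 on |11>. Key observation: the block from step 6 through step 9 cancels to the identity and can be dropped.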